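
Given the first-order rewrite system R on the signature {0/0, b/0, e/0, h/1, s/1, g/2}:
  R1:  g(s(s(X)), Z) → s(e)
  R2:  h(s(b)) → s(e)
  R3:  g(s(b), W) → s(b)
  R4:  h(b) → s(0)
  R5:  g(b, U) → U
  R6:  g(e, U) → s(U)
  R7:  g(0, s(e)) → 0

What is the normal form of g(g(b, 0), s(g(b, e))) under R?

1. g(g(b, 0), s(g(b, e)))  →  g(0, s(g(b, e)))   [R5 at 1]
2. g(0, s(g(b, e)))  →  g(0, s(e))   [R5 at 2.1]
3. g(0, s(e))  →  0   [R7 at ε]

0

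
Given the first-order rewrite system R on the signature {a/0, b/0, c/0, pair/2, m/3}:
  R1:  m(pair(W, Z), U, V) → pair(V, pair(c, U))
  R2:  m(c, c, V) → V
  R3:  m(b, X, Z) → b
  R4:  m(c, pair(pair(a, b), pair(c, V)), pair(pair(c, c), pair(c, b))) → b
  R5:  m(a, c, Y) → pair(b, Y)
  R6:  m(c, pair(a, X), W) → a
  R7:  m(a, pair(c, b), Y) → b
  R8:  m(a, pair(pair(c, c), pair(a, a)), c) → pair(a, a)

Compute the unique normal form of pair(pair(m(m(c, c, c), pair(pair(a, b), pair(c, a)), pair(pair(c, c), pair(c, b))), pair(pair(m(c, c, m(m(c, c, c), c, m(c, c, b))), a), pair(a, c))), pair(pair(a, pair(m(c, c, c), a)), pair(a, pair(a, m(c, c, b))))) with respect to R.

1. pair(pair(m(m(c, c, c), pair(pair(a, b), pair(c, a)), pair(pair(c, c), pair(c, b))), pair(pair(m(c, c, m(m(c, c, c), c, m(c, c, b))), a), pair(a, c))), pair(pair(a, pair(m(c, c, c), a)), pair(a, pair(a, m(c, c, b)))))  →  pair(pair(m(c, pair(pair(a, b), pair(c, a)), pair(pair(c, c), pair(c, b))), pair(pair(m(c, c, m(m(c, c, c), c, m(c, c, b))), a), pair(a, c))), pair(pair(a, pair(m(c, c, c), a)), pair(a, pair(a, m(c, c, b)))))   [R2 at 1.1.1]
2. pair(pair(m(c, pair(pair(a, b), pair(c, a)), pair(pair(c, c), pair(c, b))), pair(pair(m(c, c, m(m(c, c, c), c, m(c, c, b))), a), pair(a, c))), pair(pair(a, pair(m(c, c, c), a)), pair(a, pair(a, m(c, c, b)))))  →  pair(pair(b, pair(pair(m(c, c, m(m(c, c, c), c, m(c, c, b))), a), pair(a, c))), pair(pair(a, pair(m(c, c, c), a)), pair(a, pair(a, m(c, c, b)))))   [R4 at 1.1]
3. pair(pair(b, pair(pair(m(c, c, m(m(c, c, c), c, m(c, c, b))), a), pair(a, c))), pair(pair(a, pair(m(c, c, c), a)), pair(a, pair(a, m(c, c, b)))))  →  pair(pair(b, pair(pair(m(m(c, c, c), c, m(c, c, b)), a), pair(a, c))), pair(pair(a, pair(m(c, c, c), a)), pair(a, pair(a, m(c, c, b)))))   [R2 at 1.2.1.1]
4. pair(pair(b, pair(pair(m(m(c, c, c), c, m(c, c, b)), a), pair(a, c))), pair(pair(a, pair(m(c, c, c), a)), pair(a, pair(a, m(c, c, b)))))  →  pair(pair(b, pair(pair(m(c, c, m(c, c, b)), a), pair(a, c))), pair(pair(a, pair(m(c, c, c), a)), pair(a, pair(a, m(c, c, b)))))   [R2 at 1.2.1.1.1]
5. pair(pair(b, pair(pair(m(c, c, m(c, c, b)), a), pair(a, c))), pair(pair(a, pair(m(c, c, c), a)), pair(a, pair(a, m(c, c, b)))))  →  pair(pair(b, pair(pair(m(c, c, b), a), pair(a, c))), pair(pair(a, pair(m(c, c, c), a)), pair(a, pair(a, m(c, c, b)))))   [R2 at 1.2.1.1]
6. pair(pair(b, pair(pair(m(c, c, b), a), pair(a, c))), pair(pair(a, pair(m(c, c, c), a)), pair(a, pair(a, m(c, c, b)))))  →  pair(pair(b, pair(pair(b, a), pair(a, c))), pair(pair(a, pair(m(c, c, c), a)), pair(a, pair(a, m(c, c, b)))))   [R2 at 1.2.1.1]
7. pair(pair(b, pair(pair(b, a), pair(a, c))), pair(pair(a, pair(m(c, c, c), a)), pair(a, pair(a, m(c, c, b)))))  →  pair(pair(b, pair(pair(b, a), pair(a, c))), pair(pair(a, pair(c, a)), pair(a, pair(a, m(c, c, b)))))   [R2 at 2.1.2.1]
8. pair(pair(b, pair(pair(b, a), pair(a, c))), pair(pair(a, pair(c, a)), pair(a, pair(a, m(c, c, b)))))  →  pair(pair(b, pair(pair(b, a), pair(a, c))), pair(pair(a, pair(c, a)), pair(a, pair(a, b))))   [R2 at 2.2.2.2]

pair(pair(b, pair(pair(b, a), pair(a, c))), pair(pair(a, pair(c, a)), pair(a, pair(a, b))))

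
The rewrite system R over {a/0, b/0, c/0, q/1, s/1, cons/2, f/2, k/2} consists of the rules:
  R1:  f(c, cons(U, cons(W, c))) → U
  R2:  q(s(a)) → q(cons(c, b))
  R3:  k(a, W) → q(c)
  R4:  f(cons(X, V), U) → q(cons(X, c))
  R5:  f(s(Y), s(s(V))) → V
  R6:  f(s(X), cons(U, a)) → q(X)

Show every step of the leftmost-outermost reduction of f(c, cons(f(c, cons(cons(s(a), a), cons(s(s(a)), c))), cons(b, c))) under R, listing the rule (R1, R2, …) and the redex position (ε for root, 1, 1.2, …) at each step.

1. f(c, cons(f(c, cons(cons(s(a), a), cons(s(s(a)), c))), cons(b, c)))  →  f(c, cons(cons(s(a), a), cons(s(s(a)), c)))   [R1 at ε]
2. f(c, cons(cons(s(a), a), cons(s(s(a)), c)))  →  cons(s(a), a)   [R1 at ε]

cons(s(a), a)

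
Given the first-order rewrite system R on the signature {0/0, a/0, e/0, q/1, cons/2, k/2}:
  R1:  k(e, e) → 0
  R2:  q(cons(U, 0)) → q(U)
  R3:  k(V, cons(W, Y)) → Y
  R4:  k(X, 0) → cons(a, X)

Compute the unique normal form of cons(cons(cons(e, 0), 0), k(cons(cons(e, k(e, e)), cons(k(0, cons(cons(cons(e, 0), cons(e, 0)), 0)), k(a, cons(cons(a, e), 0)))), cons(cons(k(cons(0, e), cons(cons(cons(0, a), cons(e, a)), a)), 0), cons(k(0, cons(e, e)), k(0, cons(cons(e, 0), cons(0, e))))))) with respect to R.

1. cons(cons(cons(e, 0), 0), k(cons(cons(e, k(e, e)), cons(k(0, cons(cons(cons(e, 0), cons(e, 0)), 0)), k(a, cons(cons(a, e), 0)))), cons(cons(k(cons(0, e), cons(cons(cons(0, a), cons(e, a)), a)), 0), cons(k(0, cons(e, e)), k(0, cons(cons(e, 0), cons(0, e)))))))  →  cons(cons(cons(e, 0), 0), cons(k(0, cons(e, e)), k(0, cons(cons(e, 0), cons(0, e)))))   [R3 at 2]
2. cons(cons(cons(e, 0), 0), cons(k(0, cons(e, e)), k(0, cons(cons(e, 0), cons(0, e)))))  →  cons(cons(cons(e, 0), 0), cons(e, k(0, cons(cons(e, 0), cons(0, e)))))   [R3 at 2.1]
3. cons(cons(cons(e, 0), 0), cons(e, k(0, cons(cons(e, 0), cons(0, e)))))  →  cons(cons(cons(e, 0), 0), cons(e, cons(0, e)))   [R3 at 2.2]

cons(cons(cons(e, 0), 0), cons(e, cons(0, e)))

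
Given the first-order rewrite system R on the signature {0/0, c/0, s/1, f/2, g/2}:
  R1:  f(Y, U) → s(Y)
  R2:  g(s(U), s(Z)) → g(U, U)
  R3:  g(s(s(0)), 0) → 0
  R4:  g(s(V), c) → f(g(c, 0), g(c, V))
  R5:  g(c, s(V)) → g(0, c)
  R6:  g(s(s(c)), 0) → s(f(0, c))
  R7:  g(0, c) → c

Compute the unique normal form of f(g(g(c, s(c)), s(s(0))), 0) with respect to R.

s(c)

1. f(g(g(c, s(c)), s(s(0))), 0)  →  s(g(g(c, s(c)), s(s(0))))   [R1 at ε]
2. s(g(g(c, s(c)), s(s(0))))  →  s(g(g(0, c), s(s(0))))   [R5 at 1.1]
3. s(g(g(0, c), s(s(0))))  →  s(g(c, s(s(0))))   [R7 at 1.1]
4. s(g(c, s(s(0))))  →  s(g(0, c))   [R5 at 1]
5. s(g(0, c))  →  s(c)   [R7 at 1]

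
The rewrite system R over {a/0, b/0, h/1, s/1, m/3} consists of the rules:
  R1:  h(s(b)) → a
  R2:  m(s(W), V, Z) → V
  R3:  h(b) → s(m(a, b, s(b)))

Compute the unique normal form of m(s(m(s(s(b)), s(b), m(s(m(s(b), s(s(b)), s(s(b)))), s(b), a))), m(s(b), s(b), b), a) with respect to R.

s(b)

1. m(s(m(s(s(b)), s(b), m(s(m(s(b), s(s(b)), s(s(b)))), s(b), a))), m(s(b), s(b), b), a)  →  m(s(b), s(b), b)   [R2 at ε]
2. m(s(b), s(b), b)  →  s(b)   [R2 at ε]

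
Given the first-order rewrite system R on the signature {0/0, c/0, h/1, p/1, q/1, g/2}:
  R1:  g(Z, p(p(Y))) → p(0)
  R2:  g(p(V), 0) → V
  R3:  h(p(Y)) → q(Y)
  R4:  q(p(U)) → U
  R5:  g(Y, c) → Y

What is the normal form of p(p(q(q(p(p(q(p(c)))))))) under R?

p(p(c))

1. p(p(q(q(p(p(q(p(c))))))))  →  p(p(q(p(q(p(c))))))   [R4 at 1.1.1]
2. p(p(q(p(q(p(c))))))  →  p(p(q(p(c))))   [R4 at 1.1]
3. p(p(q(p(c))))  →  p(p(c))   [R4 at 1.1]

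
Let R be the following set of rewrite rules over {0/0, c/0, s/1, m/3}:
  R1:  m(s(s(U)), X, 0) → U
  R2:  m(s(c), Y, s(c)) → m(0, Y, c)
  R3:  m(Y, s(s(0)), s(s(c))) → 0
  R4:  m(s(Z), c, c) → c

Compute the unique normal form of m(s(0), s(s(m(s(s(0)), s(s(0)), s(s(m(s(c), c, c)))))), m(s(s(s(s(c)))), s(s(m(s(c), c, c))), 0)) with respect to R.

0

1. m(s(0), s(s(m(s(s(0)), s(s(0)), s(s(m(s(c), c, c)))))), m(s(s(s(s(c)))), s(s(m(s(c), c, c))), 0))  →  m(s(0), s(s(m(s(s(0)), s(s(0)), s(s(c))))), m(s(s(s(s(c)))), s(s(m(s(c), c, c))), 0))   [R4 at 2.1.1.3.1.1]
2. m(s(0), s(s(m(s(s(0)), s(s(0)), s(s(c))))), m(s(s(s(s(c)))), s(s(m(s(c), c, c))), 0))  →  m(s(0), s(s(0)), m(s(s(s(s(c)))), s(s(m(s(c), c, c))), 0))   [R3 at 2.1.1]
3. m(s(0), s(s(0)), m(s(s(s(s(c)))), s(s(m(s(c), c, c))), 0))  →  m(s(0), s(s(0)), s(s(c)))   [R1 at 3]
4. m(s(0), s(s(0)), s(s(c)))  →  0   [R3 at ε]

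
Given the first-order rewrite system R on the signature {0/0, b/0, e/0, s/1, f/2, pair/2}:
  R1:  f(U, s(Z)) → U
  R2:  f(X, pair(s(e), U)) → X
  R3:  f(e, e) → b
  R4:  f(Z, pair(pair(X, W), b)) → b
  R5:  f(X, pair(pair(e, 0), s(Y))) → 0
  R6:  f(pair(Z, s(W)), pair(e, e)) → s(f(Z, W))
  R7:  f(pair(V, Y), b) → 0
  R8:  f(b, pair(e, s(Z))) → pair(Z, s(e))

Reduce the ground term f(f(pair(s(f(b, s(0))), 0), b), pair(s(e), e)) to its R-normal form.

1. f(f(pair(s(f(b, s(0))), 0), b), pair(s(e), e))  →  f(pair(s(f(b, s(0))), 0), b)   [R2 at ε]
2. f(pair(s(f(b, s(0))), 0), b)  →  0   [R7 at ε]

0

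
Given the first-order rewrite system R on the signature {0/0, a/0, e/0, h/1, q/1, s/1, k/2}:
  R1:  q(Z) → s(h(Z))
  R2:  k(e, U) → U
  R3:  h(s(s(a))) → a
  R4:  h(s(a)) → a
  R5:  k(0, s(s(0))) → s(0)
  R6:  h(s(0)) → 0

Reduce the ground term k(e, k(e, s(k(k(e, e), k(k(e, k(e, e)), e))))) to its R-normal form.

1. k(e, k(e, s(k(k(e, e), k(k(e, k(e, e)), e)))))  →  k(e, s(k(k(e, e), k(k(e, k(e, e)), e))))   [R2 at ε]
2. k(e, s(k(k(e, e), k(k(e, k(e, e)), e))))  →  s(k(k(e, e), k(k(e, k(e, e)), e)))   [R2 at ε]
3. s(k(k(e, e), k(k(e, k(e, e)), e)))  →  s(k(e, k(k(e, k(e, e)), e)))   [R2 at 1.1]
4. s(k(e, k(k(e, k(e, e)), e)))  →  s(k(k(e, k(e, e)), e))   [R2 at 1]
5. s(k(k(e, k(e, e)), e))  →  s(k(k(e, e), e))   [R2 at 1.1]
6. s(k(k(e, e), e))  →  s(k(e, e))   [R2 at 1.1]
7. s(k(e, e))  →  s(e)   [R2 at 1]

s(e)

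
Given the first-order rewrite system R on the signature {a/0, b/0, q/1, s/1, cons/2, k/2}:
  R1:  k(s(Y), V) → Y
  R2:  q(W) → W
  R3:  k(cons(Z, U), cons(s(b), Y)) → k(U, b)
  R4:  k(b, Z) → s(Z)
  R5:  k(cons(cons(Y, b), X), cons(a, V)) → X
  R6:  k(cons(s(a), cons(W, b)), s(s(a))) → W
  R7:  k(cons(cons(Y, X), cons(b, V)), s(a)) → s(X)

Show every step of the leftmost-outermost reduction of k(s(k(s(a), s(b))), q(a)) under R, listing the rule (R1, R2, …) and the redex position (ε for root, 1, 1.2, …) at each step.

1. k(s(k(s(a), s(b))), q(a))  →  k(s(a), s(b))   [R1 at ε]
2. k(s(a), s(b))  →  a   [R1 at ε]

a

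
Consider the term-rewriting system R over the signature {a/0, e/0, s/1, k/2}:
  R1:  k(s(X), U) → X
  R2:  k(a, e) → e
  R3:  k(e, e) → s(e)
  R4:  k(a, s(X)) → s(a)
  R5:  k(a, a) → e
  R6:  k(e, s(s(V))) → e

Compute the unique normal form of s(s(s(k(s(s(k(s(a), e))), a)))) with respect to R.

s(s(s(s(a))))

1. s(s(s(k(s(s(k(s(a), e))), a))))  →  s(s(s(s(k(s(a), e)))))   [R1 at 1.1.1]
2. s(s(s(s(k(s(a), e)))))  →  s(s(s(s(a))))   [R1 at 1.1.1.1]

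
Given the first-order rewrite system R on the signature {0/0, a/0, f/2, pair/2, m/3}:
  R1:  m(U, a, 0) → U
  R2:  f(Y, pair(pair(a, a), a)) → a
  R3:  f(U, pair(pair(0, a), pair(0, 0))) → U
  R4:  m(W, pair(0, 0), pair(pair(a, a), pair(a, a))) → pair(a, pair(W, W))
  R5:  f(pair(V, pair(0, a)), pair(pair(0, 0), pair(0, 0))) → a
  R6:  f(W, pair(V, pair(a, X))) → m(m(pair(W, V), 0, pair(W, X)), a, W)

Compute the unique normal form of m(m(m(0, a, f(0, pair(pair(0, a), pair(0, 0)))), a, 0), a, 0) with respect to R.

0

1. m(m(m(0, a, f(0, pair(pair(0, a), pair(0, 0)))), a, 0), a, 0)  →  m(m(0, a, f(0, pair(pair(0, a), pair(0, 0)))), a, 0)   [R1 at ε]
2. m(m(0, a, f(0, pair(pair(0, a), pair(0, 0)))), a, 0)  →  m(0, a, f(0, pair(pair(0, a), pair(0, 0))))   [R1 at ε]
3. m(0, a, f(0, pair(pair(0, a), pair(0, 0))))  →  m(0, a, 0)   [R3 at 3]
4. m(0, a, 0)  →  0   [R1 at ε]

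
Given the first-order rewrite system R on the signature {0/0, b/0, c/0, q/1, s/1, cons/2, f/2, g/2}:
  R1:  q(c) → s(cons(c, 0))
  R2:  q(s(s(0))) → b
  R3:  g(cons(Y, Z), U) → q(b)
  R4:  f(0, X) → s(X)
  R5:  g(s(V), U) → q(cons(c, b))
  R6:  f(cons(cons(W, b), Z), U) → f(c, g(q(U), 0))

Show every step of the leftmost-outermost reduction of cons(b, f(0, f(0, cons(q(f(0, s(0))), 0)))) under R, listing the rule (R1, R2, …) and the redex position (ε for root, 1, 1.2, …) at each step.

cons(b, s(s(cons(b, 0))))

1. cons(b, f(0, f(0, cons(q(f(0, s(0))), 0))))  →  cons(b, s(f(0, cons(q(f(0, s(0))), 0))))   [R4 at 2]
2. cons(b, s(f(0, cons(q(f(0, s(0))), 0))))  →  cons(b, s(s(cons(q(f(0, s(0))), 0))))   [R4 at 2.1]
3. cons(b, s(s(cons(q(f(0, s(0))), 0))))  →  cons(b, s(s(cons(q(s(s(0))), 0))))   [R4 at 2.1.1.1.1]
4. cons(b, s(s(cons(q(s(s(0))), 0))))  →  cons(b, s(s(cons(b, 0))))   [R2 at 2.1.1.1]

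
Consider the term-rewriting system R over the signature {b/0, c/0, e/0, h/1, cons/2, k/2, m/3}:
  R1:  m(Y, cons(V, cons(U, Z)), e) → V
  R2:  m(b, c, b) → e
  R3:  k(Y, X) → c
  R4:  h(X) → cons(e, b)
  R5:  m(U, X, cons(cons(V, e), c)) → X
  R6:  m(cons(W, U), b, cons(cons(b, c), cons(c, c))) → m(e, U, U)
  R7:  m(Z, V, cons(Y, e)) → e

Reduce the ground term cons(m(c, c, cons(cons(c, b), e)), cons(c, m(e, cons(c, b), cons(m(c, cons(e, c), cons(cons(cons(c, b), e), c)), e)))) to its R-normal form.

cons(e, cons(c, e))

1. cons(m(c, c, cons(cons(c, b), e)), cons(c, m(e, cons(c, b), cons(m(c, cons(e, c), cons(cons(cons(c, b), e), c)), e))))  →  cons(e, cons(c, m(e, cons(c, b), cons(m(c, cons(e, c), cons(cons(cons(c, b), e), c)), e))))   [R7 at 1]
2. cons(e, cons(c, m(e, cons(c, b), cons(m(c, cons(e, c), cons(cons(cons(c, b), e), c)), e))))  →  cons(e, cons(c, e))   [R7 at 2.2]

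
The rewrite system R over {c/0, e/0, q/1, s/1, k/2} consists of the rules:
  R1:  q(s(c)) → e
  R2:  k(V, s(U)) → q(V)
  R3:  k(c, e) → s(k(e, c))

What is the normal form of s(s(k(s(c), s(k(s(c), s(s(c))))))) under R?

s(s(e))

1. s(s(k(s(c), s(k(s(c), s(s(c)))))))  →  s(s(q(s(c))))   [R2 at 1.1]
2. s(s(q(s(c))))  →  s(s(e))   [R1 at 1.1]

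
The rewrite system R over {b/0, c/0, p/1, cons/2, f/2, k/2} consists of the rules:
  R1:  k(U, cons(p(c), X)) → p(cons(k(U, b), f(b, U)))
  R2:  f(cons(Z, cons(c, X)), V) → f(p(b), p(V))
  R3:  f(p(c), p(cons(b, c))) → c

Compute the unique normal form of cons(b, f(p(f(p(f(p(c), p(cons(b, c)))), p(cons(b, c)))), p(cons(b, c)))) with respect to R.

cons(b, c)

1. cons(b, f(p(f(p(f(p(c), p(cons(b, c)))), p(cons(b, c)))), p(cons(b, c))))  →  cons(b, f(p(f(p(c), p(cons(b, c)))), p(cons(b, c))))   [R3 at 2.1.1.1.1]
2. cons(b, f(p(f(p(c), p(cons(b, c)))), p(cons(b, c))))  →  cons(b, f(p(c), p(cons(b, c))))   [R3 at 2.1.1]
3. cons(b, f(p(c), p(cons(b, c))))  →  cons(b, c)   [R3 at 2]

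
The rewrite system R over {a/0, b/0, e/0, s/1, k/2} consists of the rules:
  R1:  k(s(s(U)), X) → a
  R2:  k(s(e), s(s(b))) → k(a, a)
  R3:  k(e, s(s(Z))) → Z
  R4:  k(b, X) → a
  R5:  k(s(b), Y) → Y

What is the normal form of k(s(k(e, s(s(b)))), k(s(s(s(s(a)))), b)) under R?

a

1. k(s(k(e, s(s(b)))), k(s(s(s(s(a)))), b))  →  k(s(b), k(s(s(s(s(a)))), b))   [R3 at 1.1]
2. k(s(b), k(s(s(s(s(a)))), b))  →  k(s(s(s(s(a)))), b)   [R5 at ε]
3. k(s(s(s(s(a)))), b)  →  a   [R1 at ε]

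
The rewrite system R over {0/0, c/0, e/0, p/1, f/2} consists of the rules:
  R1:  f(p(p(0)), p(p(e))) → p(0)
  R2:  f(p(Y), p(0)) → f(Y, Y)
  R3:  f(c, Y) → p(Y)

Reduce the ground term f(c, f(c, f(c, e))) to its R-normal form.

p(p(p(e)))

1. f(c, f(c, f(c, e)))  →  p(f(c, f(c, e)))   [R3 at ε]
2. p(f(c, f(c, e)))  →  p(p(f(c, e)))   [R3 at 1]
3. p(p(f(c, e)))  →  p(p(p(e)))   [R3 at 1.1]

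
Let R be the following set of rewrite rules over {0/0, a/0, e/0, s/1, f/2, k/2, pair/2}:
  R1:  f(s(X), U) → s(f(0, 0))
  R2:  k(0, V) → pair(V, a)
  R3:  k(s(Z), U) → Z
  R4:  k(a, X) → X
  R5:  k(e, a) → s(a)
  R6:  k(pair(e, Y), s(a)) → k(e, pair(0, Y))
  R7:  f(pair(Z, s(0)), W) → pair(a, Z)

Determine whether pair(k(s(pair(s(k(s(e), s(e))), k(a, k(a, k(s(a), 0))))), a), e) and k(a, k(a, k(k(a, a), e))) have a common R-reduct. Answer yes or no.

Reduce t₁ = pair(k(s(pair(s(k(s(e), s(e))), k(a, k(a, k(s(a), 0))))), a), e):
1. pair(k(s(pair(s(k(s(e), s(e))), k(a, k(a, k(s(a), 0))))), a), e)  →  pair(pair(s(k(s(e), s(e))), k(a, k(a, k(s(a), 0)))), e)   [R3 at 1]
2. pair(pair(s(k(s(e), s(e))), k(a, k(a, k(s(a), 0)))), e)  →  pair(pair(s(e), k(a, k(a, k(s(a), 0)))), e)   [R3 at 1.1.1]
3. pair(pair(s(e), k(a, k(a, k(s(a), 0)))), e)  →  pair(pair(s(e), k(a, k(s(a), 0))), e)   [R4 at 1.2]
4. pair(pair(s(e), k(a, k(s(a), 0))), e)  →  pair(pair(s(e), k(s(a), 0)), e)   [R4 at 1.2]
5. pair(pair(s(e), k(s(a), 0)), e)  →  pair(pair(s(e), a), e)   [R3 at 1.2]

Reduce t₂ = k(a, k(a, k(k(a, a), e))):
1. k(a, k(a, k(k(a, a), e)))  →  k(a, k(k(a, a), e))   [R4 at ε]
2. k(a, k(k(a, a), e))  →  k(k(a, a), e)   [R4 at ε]
3. k(k(a, a), e)  →  k(a, e)   [R4 at 1]
4. k(a, e)  →  e   [R4 at ε]

no — NF(t₁) = pair(pair(s(e), a), e), NF(t₂) = e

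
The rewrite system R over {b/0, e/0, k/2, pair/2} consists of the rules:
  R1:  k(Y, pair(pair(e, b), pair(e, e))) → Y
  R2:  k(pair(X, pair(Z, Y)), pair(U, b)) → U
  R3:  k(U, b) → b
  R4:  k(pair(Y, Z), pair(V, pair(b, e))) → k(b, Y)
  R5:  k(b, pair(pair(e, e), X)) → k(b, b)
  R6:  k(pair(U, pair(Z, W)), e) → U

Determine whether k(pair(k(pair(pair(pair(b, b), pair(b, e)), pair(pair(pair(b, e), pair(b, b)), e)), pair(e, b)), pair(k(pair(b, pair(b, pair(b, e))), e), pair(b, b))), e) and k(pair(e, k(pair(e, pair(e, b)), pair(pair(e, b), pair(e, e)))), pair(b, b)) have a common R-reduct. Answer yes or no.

no — NF(t₁) = e, NF(t₂) = b

Reduce t₁ = k(pair(k(pair(pair(pair(b, b), pair(b, e)), pair(pair(pair(b, e), pair(b, b)), e)), pair(e, b)), pair(k(pair(b, pair(b, pair(b, e))), e), pair(b, b))), e):
1. k(pair(k(pair(pair(pair(b, b), pair(b, e)), pair(pair(pair(b, e), pair(b, b)), e)), pair(e, b)), pair(k(pair(b, pair(b, pair(b, e))), e), pair(b, b))), e)  →  k(pair(pair(pair(b, b), pair(b, e)), pair(pair(pair(b, e), pair(b, b)), e)), pair(e, b))   [R6 at ε]
2. k(pair(pair(pair(b, b), pair(b, e)), pair(pair(pair(b, e), pair(b, b)), e)), pair(e, b))  →  e   [R2 at ε]

Reduce t₂ = k(pair(e, k(pair(e, pair(e, b)), pair(pair(e, b), pair(e, e)))), pair(b, b)):
1. k(pair(e, k(pair(e, pair(e, b)), pair(pair(e, b), pair(e, e)))), pair(b, b))  →  k(pair(e, pair(e, pair(e, b))), pair(b, b))   [R1 at 1.2]
2. k(pair(e, pair(e, pair(e, b))), pair(b, b))  →  b   [R2 at ε]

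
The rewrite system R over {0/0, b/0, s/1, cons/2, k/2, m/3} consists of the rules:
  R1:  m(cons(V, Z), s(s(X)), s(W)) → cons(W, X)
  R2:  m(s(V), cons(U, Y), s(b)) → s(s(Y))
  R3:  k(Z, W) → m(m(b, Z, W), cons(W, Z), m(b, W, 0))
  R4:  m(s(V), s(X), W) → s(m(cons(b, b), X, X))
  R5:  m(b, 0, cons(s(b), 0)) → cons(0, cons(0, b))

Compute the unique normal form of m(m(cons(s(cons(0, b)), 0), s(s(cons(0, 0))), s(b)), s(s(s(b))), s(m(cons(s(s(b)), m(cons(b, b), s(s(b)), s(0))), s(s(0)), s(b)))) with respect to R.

1. m(m(cons(s(cons(0, b)), 0), s(s(cons(0, 0))), s(b)), s(s(s(b))), s(m(cons(s(s(b)), m(cons(b, b), s(s(b)), s(0))), s(s(0)), s(b))))  →  m(cons(b, cons(0, 0)), s(s(s(b))), s(m(cons(s(s(b)), m(cons(b, b), s(s(b)), s(0))), s(s(0)), s(b))))   [R1 at 1]
2. m(cons(b, cons(0, 0)), s(s(s(b))), s(m(cons(s(s(b)), m(cons(b, b), s(s(b)), s(0))), s(s(0)), s(b))))  →  cons(m(cons(s(s(b)), m(cons(b, b), s(s(b)), s(0))), s(s(0)), s(b)), s(b))   [R1 at ε]
3. cons(m(cons(s(s(b)), m(cons(b, b), s(s(b)), s(0))), s(s(0)), s(b)), s(b))  →  cons(cons(b, 0), s(b))   [R1 at 1]

cons(cons(b, 0), s(b))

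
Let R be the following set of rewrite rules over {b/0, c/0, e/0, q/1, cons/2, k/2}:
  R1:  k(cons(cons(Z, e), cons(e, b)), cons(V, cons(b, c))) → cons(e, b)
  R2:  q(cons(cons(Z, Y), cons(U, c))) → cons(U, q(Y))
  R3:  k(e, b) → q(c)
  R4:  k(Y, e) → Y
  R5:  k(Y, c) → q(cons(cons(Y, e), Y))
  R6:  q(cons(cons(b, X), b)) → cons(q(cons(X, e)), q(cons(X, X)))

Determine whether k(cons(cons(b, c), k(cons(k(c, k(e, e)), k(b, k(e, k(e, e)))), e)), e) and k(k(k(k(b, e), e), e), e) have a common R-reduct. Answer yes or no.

no — NF(t₁) = cons(cons(b, c), cons(c, b)), NF(t₂) = b

Reduce t₁ = k(cons(cons(b, c), k(cons(k(c, k(e, e)), k(b, k(e, k(e, e)))), e)), e):
1. k(cons(cons(b, c), k(cons(k(c, k(e, e)), k(b, k(e, k(e, e)))), e)), e)  →  cons(cons(b, c), k(cons(k(c, k(e, e)), k(b, k(e, k(e, e)))), e))   [R4 at ε]
2. cons(cons(b, c), k(cons(k(c, k(e, e)), k(b, k(e, k(e, e)))), e))  →  cons(cons(b, c), cons(k(c, k(e, e)), k(b, k(e, k(e, e)))))   [R4 at 2]
3. cons(cons(b, c), cons(k(c, k(e, e)), k(b, k(e, k(e, e)))))  →  cons(cons(b, c), cons(k(c, e), k(b, k(e, k(e, e)))))   [R4 at 2.1.2]
4. cons(cons(b, c), cons(k(c, e), k(b, k(e, k(e, e)))))  →  cons(cons(b, c), cons(c, k(b, k(e, k(e, e)))))   [R4 at 2.1]
5. cons(cons(b, c), cons(c, k(b, k(e, k(e, e)))))  →  cons(cons(b, c), cons(c, k(b, k(e, e))))   [R4 at 2.2.2.2]
6. cons(cons(b, c), cons(c, k(b, k(e, e))))  →  cons(cons(b, c), cons(c, k(b, e)))   [R4 at 2.2.2]
7. cons(cons(b, c), cons(c, k(b, e)))  →  cons(cons(b, c), cons(c, b))   [R4 at 2.2]

Reduce t₂ = k(k(k(k(b, e), e), e), e):
1. k(k(k(k(b, e), e), e), e)  →  k(k(k(b, e), e), e)   [R4 at ε]
2. k(k(k(b, e), e), e)  →  k(k(b, e), e)   [R4 at ε]
3. k(k(b, e), e)  →  k(b, e)   [R4 at ε]
4. k(b, e)  →  b   [R4 at ε]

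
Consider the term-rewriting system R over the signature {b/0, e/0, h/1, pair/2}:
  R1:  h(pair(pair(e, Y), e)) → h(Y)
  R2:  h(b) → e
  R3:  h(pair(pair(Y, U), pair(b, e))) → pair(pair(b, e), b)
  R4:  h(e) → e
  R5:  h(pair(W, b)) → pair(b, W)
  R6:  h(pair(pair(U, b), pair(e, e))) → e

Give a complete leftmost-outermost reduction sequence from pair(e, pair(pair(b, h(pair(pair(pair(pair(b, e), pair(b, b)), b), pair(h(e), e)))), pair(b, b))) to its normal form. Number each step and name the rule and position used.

pair(e, pair(pair(b, e), pair(b, b)))

1. pair(e, pair(pair(b, h(pair(pair(pair(pair(b, e), pair(b, b)), b), pair(h(e), e)))), pair(b, b)))  →  pair(e, pair(pair(b, h(pair(pair(pair(pair(b, e), pair(b, b)), b), pair(e, e)))), pair(b, b)))   [R4 at 2.1.2.1.2.1]
2. pair(e, pair(pair(b, h(pair(pair(pair(pair(b, e), pair(b, b)), b), pair(e, e)))), pair(b, b)))  →  pair(e, pair(pair(b, e), pair(b, b)))   [R6 at 2.1.2]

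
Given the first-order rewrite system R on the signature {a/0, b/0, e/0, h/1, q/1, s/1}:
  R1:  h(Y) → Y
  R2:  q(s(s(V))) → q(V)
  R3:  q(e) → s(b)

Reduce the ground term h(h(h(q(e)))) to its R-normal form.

1. h(h(h(q(e))))  →  h(h(q(e)))   [R1 at ε]
2. h(h(q(e)))  →  h(q(e))   [R1 at ε]
3. h(q(e))  →  q(e)   [R1 at ε]
4. q(e)  →  s(b)   [R3 at ε]

s(b)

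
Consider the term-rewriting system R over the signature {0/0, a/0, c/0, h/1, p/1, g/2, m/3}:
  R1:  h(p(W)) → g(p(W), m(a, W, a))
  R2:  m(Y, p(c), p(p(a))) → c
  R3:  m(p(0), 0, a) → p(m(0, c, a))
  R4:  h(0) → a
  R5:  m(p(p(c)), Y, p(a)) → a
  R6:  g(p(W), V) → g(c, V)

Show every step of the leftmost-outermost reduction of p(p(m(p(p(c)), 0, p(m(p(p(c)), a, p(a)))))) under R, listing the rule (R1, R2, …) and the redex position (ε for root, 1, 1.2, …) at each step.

p(p(a))

1. p(p(m(p(p(c)), 0, p(m(p(p(c)), a, p(a))))))  →  p(p(m(p(p(c)), 0, p(a))))   [R5 at 1.1.3.1]
2. p(p(m(p(p(c)), 0, p(a))))  →  p(p(a))   [R5 at 1.1]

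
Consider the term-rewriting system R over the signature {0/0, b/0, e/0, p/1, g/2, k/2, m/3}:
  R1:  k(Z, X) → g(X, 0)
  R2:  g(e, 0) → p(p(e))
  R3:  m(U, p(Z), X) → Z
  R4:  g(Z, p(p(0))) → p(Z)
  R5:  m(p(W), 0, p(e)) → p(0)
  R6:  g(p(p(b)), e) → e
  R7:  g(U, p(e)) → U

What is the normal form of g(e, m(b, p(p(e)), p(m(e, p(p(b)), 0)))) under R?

1. g(e, m(b, p(p(e)), p(m(e, p(p(b)), 0))))  →  g(e, p(e))   [R3 at 2]
2. g(e, p(e))  →  e   [R7 at ε]

e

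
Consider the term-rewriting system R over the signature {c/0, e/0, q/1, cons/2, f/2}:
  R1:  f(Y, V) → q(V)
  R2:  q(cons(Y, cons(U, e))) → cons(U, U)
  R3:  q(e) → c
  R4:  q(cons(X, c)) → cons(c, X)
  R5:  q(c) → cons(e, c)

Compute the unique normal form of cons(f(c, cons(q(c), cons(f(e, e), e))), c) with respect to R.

1. cons(f(c, cons(q(c), cons(f(e, e), e))), c)  →  cons(q(cons(q(c), cons(f(e, e), e))), c)   [R1 at 1]
2. cons(q(cons(q(c), cons(f(e, e), e))), c)  →  cons(cons(f(e, e), f(e, e)), c)   [R2 at 1]
3. cons(cons(f(e, e), f(e, e)), c)  →  cons(cons(q(e), f(e, e)), c)   [R1 at 1.1]
4. cons(cons(q(e), f(e, e)), c)  →  cons(cons(c, f(e, e)), c)   [R3 at 1.1]
5. cons(cons(c, f(e, e)), c)  →  cons(cons(c, q(e)), c)   [R1 at 1.2]
6. cons(cons(c, q(e)), c)  →  cons(cons(c, c), c)   [R3 at 1.2]

cons(cons(c, c), c)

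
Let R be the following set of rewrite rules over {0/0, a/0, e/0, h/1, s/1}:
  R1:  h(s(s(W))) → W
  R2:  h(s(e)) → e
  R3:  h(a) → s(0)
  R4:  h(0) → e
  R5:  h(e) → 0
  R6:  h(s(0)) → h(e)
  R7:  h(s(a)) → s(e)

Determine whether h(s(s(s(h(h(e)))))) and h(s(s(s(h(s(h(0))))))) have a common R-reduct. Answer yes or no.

yes — NF(t₁) = s(e), NF(t₂) = s(e)

Reduce t₁ = h(s(s(s(h(h(e)))))):
1. h(s(s(s(h(h(e))))))  →  s(h(h(e)))   [R1 at ε]
2. s(h(h(e)))  →  s(h(0))   [R5 at 1.1]
3. s(h(0))  →  s(e)   [R4 at 1]

Reduce t₂ = h(s(s(s(h(s(h(0))))))):
1. h(s(s(s(h(s(h(0)))))))  →  s(h(s(h(0))))   [R1 at ε]
2. s(h(s(h(0))))  →  s(h(s(e)))   [R4 at 1.1.1]
3. s(h(s(e)))  →  s(e)   [R2 at 1]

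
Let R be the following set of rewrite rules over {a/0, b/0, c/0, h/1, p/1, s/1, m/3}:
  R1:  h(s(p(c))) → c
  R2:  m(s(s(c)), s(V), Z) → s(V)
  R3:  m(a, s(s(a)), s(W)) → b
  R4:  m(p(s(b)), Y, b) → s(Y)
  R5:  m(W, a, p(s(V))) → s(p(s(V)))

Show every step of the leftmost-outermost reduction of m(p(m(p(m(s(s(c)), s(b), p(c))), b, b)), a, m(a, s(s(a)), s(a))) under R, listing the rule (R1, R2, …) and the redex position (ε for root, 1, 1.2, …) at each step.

1. m(p(m(p(m(s(s(c)), s(b), p(c))), b, b)), a, m(a, s(s(a)), s(a)))  →  m(p(m(p(s(b)), b, b)), a, m(a, s(s(a)), s(a)))   [R2 at 1.1.1.1]
2. m(p(m(p(s(b)), b, b)), a, m(a, s(s(a)), s(a)))  →  m(p(s(b)), a, m(a, s(s(a)), s(a)))   [R4 at 1.1]
3. m(p(s(b)), a, m(a, s(s(a)), s(a)))  →  m(p(s(b)), a, b)   [R3 at 3]
4. m(p(s(b)), a, b)  →  s(a)   [R4 at ε]

s(a)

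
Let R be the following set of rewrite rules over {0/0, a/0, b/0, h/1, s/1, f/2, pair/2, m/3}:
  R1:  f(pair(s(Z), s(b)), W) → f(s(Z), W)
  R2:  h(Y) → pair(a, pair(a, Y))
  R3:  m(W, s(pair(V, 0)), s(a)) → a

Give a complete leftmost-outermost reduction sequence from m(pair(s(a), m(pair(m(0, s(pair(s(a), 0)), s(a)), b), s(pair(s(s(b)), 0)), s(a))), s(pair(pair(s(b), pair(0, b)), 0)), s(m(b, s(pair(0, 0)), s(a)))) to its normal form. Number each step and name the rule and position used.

1. m(pair(s(a), m(pair(m(0, s(pair(s(a), 0)), s(a)), b), s(pair(s(s(b)), 0)), s(a))), s(pair(pair(s(b), pair(0, b)), 0)), s(m(b, s(pair(0, 0)), s(a))))  →  m(pair(s(a), a), s(pair(pair(s(b), pair(0, b)), 0)), s(m(b, s(pair(0, 0)), s(a))))   [R3 at 1.2]
2. m(pair(s(a), a), s(pair(pair(s(b), pair(0, b)), 0)), s(m(b, s(pair(0, 0)), s(a))))  →  m(pair(s(a), a), s(pair(pair(s(b), pair(0, b)), 0)), s(a))   [R3 at 3.1]
3. m(pair(s(a), a), s(pair(pair(s(b), pair(0, b)), 0)), s(a))  →  a   [R3 at ε]

a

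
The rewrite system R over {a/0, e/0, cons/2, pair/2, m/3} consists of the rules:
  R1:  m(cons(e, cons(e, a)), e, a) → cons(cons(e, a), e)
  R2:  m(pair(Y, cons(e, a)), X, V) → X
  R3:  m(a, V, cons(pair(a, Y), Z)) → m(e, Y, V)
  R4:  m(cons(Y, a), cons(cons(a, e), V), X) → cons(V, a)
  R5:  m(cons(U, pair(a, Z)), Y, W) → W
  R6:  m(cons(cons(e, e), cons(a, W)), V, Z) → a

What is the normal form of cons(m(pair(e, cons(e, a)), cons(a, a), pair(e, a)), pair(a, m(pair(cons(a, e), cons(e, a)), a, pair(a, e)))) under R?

1. cons(m(pair(e, cons(e, a)), cons(a, a), pair(e, a)), pair(a, m(pair(cons(a, e), cons(e, a)), a, pair(a, e))))  →  cons(cons(a, a), pair(a, m(pair(cons(a, e), cons(e, a)), a, pair(a, e))))   [R2 at 1]
2. cons(cons(a, a), pair(a, m(pair(cons(a, e), cons(e, a)), a, pair(a, e))))  →  cons(cons(a, a), pair(a, a))   [R2 at 2.2]

cons(cons(a, a), pair(a, a))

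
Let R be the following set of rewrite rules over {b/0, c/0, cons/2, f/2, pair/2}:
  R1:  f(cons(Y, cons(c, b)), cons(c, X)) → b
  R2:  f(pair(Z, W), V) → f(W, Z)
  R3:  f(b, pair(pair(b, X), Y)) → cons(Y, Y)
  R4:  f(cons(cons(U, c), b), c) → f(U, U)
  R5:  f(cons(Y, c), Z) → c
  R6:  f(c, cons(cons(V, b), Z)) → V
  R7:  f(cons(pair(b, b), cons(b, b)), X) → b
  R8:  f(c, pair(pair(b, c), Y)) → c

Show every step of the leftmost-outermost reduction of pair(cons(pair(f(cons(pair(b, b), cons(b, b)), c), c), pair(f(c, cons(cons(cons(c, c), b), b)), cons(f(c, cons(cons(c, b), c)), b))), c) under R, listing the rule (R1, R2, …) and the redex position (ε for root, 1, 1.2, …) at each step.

1. pair(cons(pair(f(cons(pair(b, b), cons(b, b)), c), c), pair(f(c, cons(cons(cons(c, c), b), b)), cons(f(c, cons(cons(c, b), c)), b))), c)  →  pair(cons(pair(b, c), pair(f(c, cons(cons(cons(c, c), b), b)), cons(f(c, cons(cons(c, b), c)), b))), c)   [R7 at 1.1.1]
2. pair(cons(pair(b, c), pair(f(c, cons(cons(cons(c, c), b), b)), cons(f(c, cons(cons(c, b), c)), b))), c)  →  pair(cons(pair(b, c), pair(cons(c, c), cons(f(c, cons(cons(c, b), c)), b))), c)   [R6 at 1.2.1]
3. pair(cons(pair(b, c), pair(cons(c, c), cons(f(c, cons(cons(c, b), c)), b))), c)  →  pair(cons(pair(b, c), pair(cons(c, c), cons(c, b))), c)   [R6 at 1.2.2.1]

pair(cons(pair(b, c), pair(cons(c, c), cons(c, b))), c)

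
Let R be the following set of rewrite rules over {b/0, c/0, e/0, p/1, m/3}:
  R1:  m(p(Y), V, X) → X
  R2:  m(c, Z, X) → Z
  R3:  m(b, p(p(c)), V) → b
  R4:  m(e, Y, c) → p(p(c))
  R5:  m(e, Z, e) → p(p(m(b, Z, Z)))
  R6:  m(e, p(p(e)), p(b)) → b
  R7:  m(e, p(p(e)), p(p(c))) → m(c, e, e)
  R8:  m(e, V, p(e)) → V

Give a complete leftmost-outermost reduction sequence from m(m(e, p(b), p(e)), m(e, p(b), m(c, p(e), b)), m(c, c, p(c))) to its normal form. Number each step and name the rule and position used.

1. m(m(e, p(b), p(e)), m(e, p(b), m(c, p(e), b)), m(c, c, p(c)))  →  m(p(b), m(e, p(b), m(c, p(e), b)), m(c, c, p(c)))   [R8 at 1]
2. m(p(b), m(e, p(b), m(c, p(e), b)), m(c, c, p(c)))  →  m(c, c, p(c))   [R1 at ε]
3. m(c, c, p(c))  →  c   [R2 at ε]

c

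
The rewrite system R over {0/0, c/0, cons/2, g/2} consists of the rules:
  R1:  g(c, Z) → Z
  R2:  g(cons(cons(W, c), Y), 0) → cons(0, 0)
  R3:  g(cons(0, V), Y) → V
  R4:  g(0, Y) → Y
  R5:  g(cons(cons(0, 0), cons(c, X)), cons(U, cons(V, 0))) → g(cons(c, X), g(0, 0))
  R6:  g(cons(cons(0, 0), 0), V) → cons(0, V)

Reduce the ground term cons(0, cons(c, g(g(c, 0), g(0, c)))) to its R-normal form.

cons(0, cons(c, c))

1. cons(0, cons(c, g(g(c, 0), g(0, c))))  →  cons(0, cons(c, g(0, g(0, c))))   [R1 at 2.2.1]
2. cons(0, cons(c, g(0, g(0, c))))  →  cons(0, cons(c, g(0, c)))   [R4 at 2.2]
3. cons(0, cons(c, g(0, c)))  →  cons(0, cons(c, c))   [R4 at 2.2]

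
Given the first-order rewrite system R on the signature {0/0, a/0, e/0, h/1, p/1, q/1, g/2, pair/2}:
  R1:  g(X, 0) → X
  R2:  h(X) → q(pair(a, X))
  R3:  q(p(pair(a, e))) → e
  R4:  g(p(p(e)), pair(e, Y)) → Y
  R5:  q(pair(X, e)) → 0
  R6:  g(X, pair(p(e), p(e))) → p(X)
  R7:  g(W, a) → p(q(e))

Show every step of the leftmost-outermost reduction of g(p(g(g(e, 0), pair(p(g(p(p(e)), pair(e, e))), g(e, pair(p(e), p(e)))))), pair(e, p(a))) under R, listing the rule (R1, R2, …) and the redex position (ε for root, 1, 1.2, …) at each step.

1. g(p(g(g(e, 0), pair(p(g(p(p(e)), pair(e, e))), g(e, pair(p(e), p(e)))))), pair(e, p(a)))  →  g(p(g(e, pair(p(g(p(p(e)), pair(e, e))), g(e, pair(p(e), p(e)))))), pair(e, p(a)))   [R1 at 1.1.1]
2. g(p(g(e, pair(p(g(p(p(e)), pair(e, e))), g(e, pair(p(e), p(e)))))), pair(e, p(a)))  →  g(p(g(e, pair(p(e), g(e, pair(p(e), p(e)))))), pair(e, p(a)))   [R4 at 1.1.2.1.1]
3. g(p(g(e, pair(p(e), g(e, pair(p(e), p(e)))))), pair(e, p(a)))  →  g(p(g(e, pair(p(e), p(e)))), pair(e, p(a)))   [R6 at 1.1.2.2]
4. g(p(g(e, pair(p(e), p(e)))), pair(e, p(a)))  →  g(p(p(e)), pair(e, p(a)))   [R6 at 1.1]
5. g(p(p(e)), pair(e, p(a)))  →  p(a)   [R4 at ε]

p(a)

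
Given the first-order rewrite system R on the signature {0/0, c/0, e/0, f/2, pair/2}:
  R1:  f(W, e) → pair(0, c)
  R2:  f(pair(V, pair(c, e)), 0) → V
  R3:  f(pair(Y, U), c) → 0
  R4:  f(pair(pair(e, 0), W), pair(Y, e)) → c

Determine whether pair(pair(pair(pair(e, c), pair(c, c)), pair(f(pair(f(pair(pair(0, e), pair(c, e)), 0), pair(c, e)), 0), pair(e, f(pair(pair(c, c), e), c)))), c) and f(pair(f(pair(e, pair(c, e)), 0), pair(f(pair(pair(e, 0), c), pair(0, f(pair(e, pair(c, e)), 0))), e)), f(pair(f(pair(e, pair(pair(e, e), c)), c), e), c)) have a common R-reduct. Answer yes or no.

no — NF(t₁) = pair(pair(pair(pair(e, c), pair(c, c)), pair(pair(0, e), pair(e, 0))), c), NF(t₂) = e

Reduce t₁ = pair(pair(pair(pair(e, c), pair(c, c)), pair(f(pair(f(pair(pair(0, e), pair(c, e)), 0), pair(c, e)), 0), pair(e, f(pair(pair(c, c), e), c)))), c):
1. pair(pair(pair(pair(e, c), pair(c, c)), pair(f(pair(f(pair(pair(0, e), pair(c, e)), 0), pair(c, e)), 0), pair(e, f(pair(pair(c, c), e), c)))), c)  →  pair(pair(pair(pair(e, c), pair(c, c)), pair(f(pair(pair(0, e), pair(c, e)), 0), pair(e, f(pair(pair(c, c), e), c)))), c)   [R2 at 1.2.1]
2. pair(pair(pair(pair(e, c), pair(c, c)), pair(f(pair(pair(0, e), pair(c, e)), 0), pair(e, f(pair(pair(c, c), e), c)))), c)  →  pair(pair(pair(pair(e, c), pair(c, c)), pair(pair(0, e), pair(e, f(pair(pair(c, c), e), c)))), c)   [R2 at 1.2.1]
3. pair(pair(pair(pair(e, c), pair(c, c)), pair(pair(0, e), pair(e, f(pair(pair(c, c), e), c)))), c)  →  pair(pair(pair(pair(e, c), pair(c, c)), pair(pair(0, e), pair(e, 0))), c)   [R3 at 1.2.2.2]

Reduce t₂ = f(pair(f(pair(e, pair(c, e)), 0), pair(f(pair(pair(e, 0), c), pair(0, f(pair(e, pair(c, e)), 0))), e)), f(pair(f(pair(e, pair(pair(e, e), c)), c), e), c)):
1. f(pair(f(pair(e, pair(c, e)), 0), pair(f(pair(pair(e, 0), c), pair(0, f(pair(e, pair(c, e)), 0))), e)), f(pair(f(pair(e, pair(pair(e, e), c)), c), e), c))  →  f(pair(e, pair(f(pair(pair(e, 0), c), pair(0, f(pair(e, pair(c, e)), 0))), e)), f(pair(f(pair(e, pair(pair(e, e), c)), c), e), c))   [R2 at 1.1]
2. f(pair(e, pair(f(pair(pair(e, 0), c), pair(0, f(pair(e, pair(c, e)), 0))), e)), f(pair(f(pair(e, pair(pair(e, e), c)), c), e), c))  →  f(pair(e, pair(f(pair(pair(e, 0), c), pair(0, e)), e)), f(pair(f(pair(e, pair(pair(e, e), c)), c), e), c))   [R2 at 1.2.1.2.2]
3. f(pair(e, pair(f(pair(pair(e, 0), c), pair(0, e)), e)), f(pair(f(pair(e, pair(pair(e, e), c)), c), e), c))  →  f(pair(e, pair(c, e)), f(pair(f(pair(e, pair(pair(e, e), c)), c), e), c))   [R4 at 1.2.1]
4. f(pair(e, pair(c, e)), f(pair(f(pair(e, pair(pair(e, e), c)), c), e), c))  →  f(pair(e, pair(c, e)), 0)   [R3 at 2]
5. f(pair(e, pair(c, e)), 0)  →  e   [R2 at ε]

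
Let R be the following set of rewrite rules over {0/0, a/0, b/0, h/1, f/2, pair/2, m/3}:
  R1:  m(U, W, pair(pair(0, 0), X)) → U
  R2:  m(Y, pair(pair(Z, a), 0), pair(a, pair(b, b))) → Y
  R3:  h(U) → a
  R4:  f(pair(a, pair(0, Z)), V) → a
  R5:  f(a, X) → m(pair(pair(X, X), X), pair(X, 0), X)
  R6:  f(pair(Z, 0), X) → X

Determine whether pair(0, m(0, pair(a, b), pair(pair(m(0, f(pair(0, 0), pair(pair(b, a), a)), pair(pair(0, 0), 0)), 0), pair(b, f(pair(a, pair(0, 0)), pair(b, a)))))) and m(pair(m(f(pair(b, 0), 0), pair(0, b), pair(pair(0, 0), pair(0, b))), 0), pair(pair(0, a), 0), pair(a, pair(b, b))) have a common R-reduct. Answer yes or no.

Reduce t₁ = pair(0, m(0, pair(a, b), pair(pair(m(0, f(pair(0, 0), pair(pair(b, a), a)), pair(pair(0, 0), 0)), 0), pair(b, f(pair(a, pair(0, 0)), pair(b, a)))))):
1. pair(0, m(0, pair(a, b), pair(pair(m(0, f(pair(0, 0), pair(pair(b, a), a)), pair(pair(0, 0), 0)), 0), pair(b, f(pair(a, pair(0, 0)), pair(b, a))))))  →  pair(0, m(0, pair(a, b), pair(pair(0, 0), pair(b, f(pair(a, pair(0, 0)), pair(b, a))))))   [R1 at 2.3.1.1]
2. pair(0, m(0, pair(a, b), pair(pair(0, 0), pair(b, f(pair(a, pair(0, 0)), pair(b, a))))))  →  pair(0, 0)   [R1 at 2]

Reduce t₂ = m(pair(m(f(pair(b, 0), 0), pair(0, b), pair(pair(0, 0), pair(0, b))), 0), pair(pair(0, a), 0), pair(a, pair(b, b))):
1. m(pair(m(f(pair(b, 0), 0), pair(0, b), pair(pair(0, 0), pair(0, b))), 0), pair(pair(0, a), 0), pair(a, pair(b, b)))  →  pair(m(f(pair(b, 0), 0), pair(0, b), pair(pair(0, 0), pair(0, b))), 0)   [R2 at ε]
2. pair(m(f(pair(b, 0), 0), pair(0, b), pair(pair(0, 0), pair(0, b))), 0)  →  pair(f(pair(b, 0), 0), 0)   [R1 at 1]
3. pair(f(pair(b, 0), 0), 0)  →  pair(0, 0)   [R6 at 1]

yes — NF(t₁) = pair(0, 0), NF(t₂) = pair(0, 0)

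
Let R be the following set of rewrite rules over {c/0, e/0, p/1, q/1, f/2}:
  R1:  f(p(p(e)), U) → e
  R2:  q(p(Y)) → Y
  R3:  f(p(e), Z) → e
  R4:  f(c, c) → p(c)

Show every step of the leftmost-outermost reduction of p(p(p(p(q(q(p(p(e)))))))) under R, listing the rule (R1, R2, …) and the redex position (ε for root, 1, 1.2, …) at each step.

p(p(p(p(e))))

1. p(p(p(p(q(q(p(p(e))))))))  →  p(p(p(p(q(p(e))))))   [R2 at 1.1.1.1.1]
2. p(p(p(p(q(p(e))))))  →  p(p(p(p(e))))   [R2 at 1.1.1.1]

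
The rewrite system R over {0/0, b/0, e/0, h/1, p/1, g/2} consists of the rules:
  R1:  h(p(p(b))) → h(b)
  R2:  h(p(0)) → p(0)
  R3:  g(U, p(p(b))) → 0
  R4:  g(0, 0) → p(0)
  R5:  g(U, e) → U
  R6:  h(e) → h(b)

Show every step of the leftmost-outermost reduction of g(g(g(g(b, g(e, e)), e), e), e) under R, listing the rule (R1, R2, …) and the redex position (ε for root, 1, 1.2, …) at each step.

1. g(g(g(g(b, g(e, e)), e), e), e)  →  g(g(g(b, g(e, e)), e), e)   [R5 at ε]
2. g(g(g(b, g(e, e)), e), e)  →  g(g(b, g(e, e)), e)   [R5 at ε]
3. g(g(b, g(e, e)), e)  →  g(b, g(e, e))   [R5 at ε]
4. g(b, g(e, e))  →  g(b, e)   [R5 at 2]
5. g(b, e)  →  b   [R5 at ε]

b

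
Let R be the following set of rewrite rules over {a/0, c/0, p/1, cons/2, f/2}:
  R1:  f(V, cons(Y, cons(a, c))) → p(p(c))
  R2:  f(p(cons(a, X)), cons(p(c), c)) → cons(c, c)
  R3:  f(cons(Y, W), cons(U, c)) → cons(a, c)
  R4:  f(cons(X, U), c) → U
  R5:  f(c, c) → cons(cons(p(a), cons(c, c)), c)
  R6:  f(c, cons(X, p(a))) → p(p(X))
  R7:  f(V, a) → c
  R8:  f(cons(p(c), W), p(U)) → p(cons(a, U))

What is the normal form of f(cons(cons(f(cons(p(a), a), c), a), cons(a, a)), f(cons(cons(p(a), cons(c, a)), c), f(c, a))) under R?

cons(a, a)

1. f(cons(cons(f(cons(p(a), a), c), a), cons(a, a)), f(cons(cons(p(a), cons(c, a)), c), f(c, a)))  →  f(cons(cons(a, a), cons(a, a)), f(cons(cons(p(a), cons(c, a)), c), f(c, a)))   [R4 at 1.1.1]
2. f(cons(cons(a, a), cons(a, a)), f(cons(cons(p(a), cons(c, a)), c), f(c, a)))  →  f(cons(cons(a, a), cons(a, a)), f(cons(cons(p(a), cons(c, a)), c), c))   [R7 at 2.2]
3. f(cons(cons(a, a), cons(a, a)), f(cons(cons(p(a), cons(c, a)), c), c))  →  f(cons(cons(a, a), cons(a, a)), c)   [R4 at 2]
4. f(cons(cons(a, a), cons(a, a)), c)  →  cons(a, a)   [R4 at ε]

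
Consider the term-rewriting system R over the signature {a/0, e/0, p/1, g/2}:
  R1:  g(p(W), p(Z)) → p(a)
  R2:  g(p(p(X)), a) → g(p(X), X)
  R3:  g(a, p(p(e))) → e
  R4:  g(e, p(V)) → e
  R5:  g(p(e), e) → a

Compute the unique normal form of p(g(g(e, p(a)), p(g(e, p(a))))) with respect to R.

p(e)

1. p(g(g(e, p(a)), p(g(e, p(a)))))  →  p(g(e, p(g(e, p(a)))))   [R4 at 1.1]
2. p(g(e, p(g(e, p(a)))))  →  p(e)   [R4 at 1]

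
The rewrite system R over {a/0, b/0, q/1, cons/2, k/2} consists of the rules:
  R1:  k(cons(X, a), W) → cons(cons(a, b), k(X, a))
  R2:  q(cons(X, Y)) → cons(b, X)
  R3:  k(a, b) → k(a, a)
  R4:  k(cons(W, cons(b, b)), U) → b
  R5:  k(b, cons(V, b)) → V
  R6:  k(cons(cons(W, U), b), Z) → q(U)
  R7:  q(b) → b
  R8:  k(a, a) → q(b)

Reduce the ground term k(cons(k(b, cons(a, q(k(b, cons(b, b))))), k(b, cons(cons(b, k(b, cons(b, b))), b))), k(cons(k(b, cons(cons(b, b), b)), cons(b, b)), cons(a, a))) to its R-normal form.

1. k(cons(k(b, cons(a, q(k(b, cons(b, b))))), k(b, cons(cons(b, k(b, cons(b, b))), b))), k(cons(k(b, cons(cons(b, b), b)), cons(b, b)), cons(a, a)))  →  k(cons(k(b, cons(a, q(b))), k(b, cons(cons(b, k(b, cons(b, b))), b))), k(cons(k(b, cons(cons(b, b), b)), cons(b, b)), cons(a, a)))   [R5 at 1.1.2.2.1]
2. k(cons(k(b, cons(a, q(b))), k(b, cons(cons(b, k(b, cons(b, b))), b))), k(cons(k(b, cons(cons(b, b), b)), cons(b, b)), cons(a, a)))  →  k(cons(k(b, cons(a, b)), k(b, cons(cons(b, k(b, cons(b, b))), b))), k(cons(k(b, cons(cons(b, b), b)), cons(b, b)), cons(a, a)))   [R7 at 1.1.2.2]
3. k(cons(k(b, cons(a, b)), k(b, cons(cons(b, k(b, cons(b, b))), b))), k(cons(k(b, cons(cons(b, b), b)), cons(b, b)), cons(a, a)))  →  k(cons(a, k(b, cons(cons(b, k(b, cons(b, b))), b))), k(cons(k(b, cons(cons(b, b), b)), cons(b, b)), cons(a, a)))   [R5 at 1.1]
4. k(cons(a, k(b, cons(cons(b, k(b, cons(b, b))), b))), k(cons(k(b, cons(cons(b, b), b)), cons(b, b)), cons(a, a)))  →  k(cons(a, cons(b, k(b, cons(b, b)))), k(cons(k(b, cons(cons(b, b), b)), cons(b, b)), cons(a, a)))   [R5 at 1.2]
5. k(cons(a, cons(b, k(b, cons(b, b)))), k(cons(k(b, cons(cons(b, b), b)), cons(b, b)), cons(a, a)))  →  k(cons(a, cons(b, b)), k(cons(k(b, cons(cons(b, b), b)), cons(b, b)), cons(a, a)))   [R5 at 1.2.2]
6. k(cons(a, cons(b, b)), k(cons(k(b, cons(cons(b, b), b)), cons(b, b)), cons(a, a)))  →  b   [R4 at ε]

b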